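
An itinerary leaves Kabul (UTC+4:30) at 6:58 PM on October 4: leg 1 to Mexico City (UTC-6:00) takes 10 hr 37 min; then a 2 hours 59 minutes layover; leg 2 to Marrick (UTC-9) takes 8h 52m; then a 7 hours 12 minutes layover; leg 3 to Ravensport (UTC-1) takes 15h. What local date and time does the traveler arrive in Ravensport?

10:08 AM on October 6

Convert departure to UTC: 6:58 PM − 4:30 = 2:28 PM UTC on Oct 4.
Add 10 hours and 37 minutes leg 1 → 1:05 AM UTC (Oct 5).
Add 2 hours 59 minutes layover in Mexico City → 4:04 AM UTC.
Add 8 hours 52 minutes leg 2 → 12:56 PM UTC.
Add 7 hours and 12 minutes layover in Marrick → 8:08 PM UTC.
Add 15 hours leg 3 → 11:08 AM UTC (Oct 6).
Ravensport is UTC−1:00, so local arrival = 11:08 AM − 1:00 = 10:08 AM on Oct 6.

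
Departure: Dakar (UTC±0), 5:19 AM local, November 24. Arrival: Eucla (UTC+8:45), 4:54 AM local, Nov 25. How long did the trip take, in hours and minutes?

14 hours 50 minutes

Departure is already UTC: 5:19 AM on Nov 24.
Arrival in UTC: 4:54 AM − 8:45 = 8:09 PM on Nov 24.
Elapsed = 8:09 PM − 5:19 AM = 14 hours 50 minutes.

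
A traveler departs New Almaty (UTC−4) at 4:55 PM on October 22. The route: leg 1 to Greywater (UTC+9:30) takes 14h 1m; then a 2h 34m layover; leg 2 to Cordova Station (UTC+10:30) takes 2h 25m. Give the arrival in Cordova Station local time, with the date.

2:25 AM on Oct 24

Convert departure to UTC: 4:55 PM + 4:00 = 8:55 PM UTC on Oct 22.
Add 14 hours and 1 minute leg 1 → 10:56 AM UTC (Oct 23).
Add 2 hours and 34 minutes layover in Greywater → 1:30 PM UTC.
Add 2 hours and 25 minutes leg 2 → 3:55 PM UTC.
Cordova Station is UTC+10:30, so local arrival = 3:55 PM + 10:30 = 2:25 AM on Oct 24.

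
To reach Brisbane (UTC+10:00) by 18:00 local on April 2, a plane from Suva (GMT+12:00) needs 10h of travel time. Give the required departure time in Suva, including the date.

10:00 on Apr 2

Target arrival in UTC: 18:00 − 10:00 = 08:00 on Apr 2.
Subtract 10 hours → departure 22:00 UTC on Apr 1.
Suva is UTC+12:00: 22:00 + 12:00 = 10:00 on Apr 2.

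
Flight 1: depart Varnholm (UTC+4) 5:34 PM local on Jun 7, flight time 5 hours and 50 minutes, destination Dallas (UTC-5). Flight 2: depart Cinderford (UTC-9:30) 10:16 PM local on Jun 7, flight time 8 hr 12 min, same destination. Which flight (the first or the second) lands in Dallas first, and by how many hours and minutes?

the first, by 20 hours 34 minutes

Flight 1 in UTC: 5:34 PM − 4:00 = 1:34 PM on Jun 7.
+5 hours and 50 minutes → arrive 7:24 PM UTC on Jun 7.
Flight 2 in UTC: 10:16 PM + 9:30 = 7:46 AM on Jun 8.
+8 hours and 12 minutes → arrive 3:58 PM UTC on Jun 8.
Flight 1 lands earlier by 20 hours 34 minutes.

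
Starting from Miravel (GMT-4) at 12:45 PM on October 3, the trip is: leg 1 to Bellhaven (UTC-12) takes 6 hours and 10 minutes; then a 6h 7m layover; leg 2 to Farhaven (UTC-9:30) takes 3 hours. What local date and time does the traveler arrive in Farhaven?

Convert departure to UTC: 12:45 PM + 4:00 = 4:45 PM UTC on Oct 3.
Add 6 hours and 10 minutes leg 1 → 10:55 PM UTC.
Add 6 hours and 7 minutes layover in Bellhaven → 5:02 AM UTC (Oct 4).
Add 3 hours leg 2 → 8:02 AM UTC.
Farhaven is UTC−9:30, so local arrival = 8:02 AM − 9:30 = 10:32 PM on Oct 3.

10:32 PM on Oct 3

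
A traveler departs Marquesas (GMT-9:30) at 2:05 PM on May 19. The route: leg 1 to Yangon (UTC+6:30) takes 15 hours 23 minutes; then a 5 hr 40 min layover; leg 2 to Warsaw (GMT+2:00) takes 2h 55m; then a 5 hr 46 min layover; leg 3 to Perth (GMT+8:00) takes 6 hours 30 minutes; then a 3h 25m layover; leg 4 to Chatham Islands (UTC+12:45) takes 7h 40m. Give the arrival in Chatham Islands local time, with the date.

11:39 AM on May 22

Convert departure to UTC: 2:05 PM + 9:30 = 11:35 PM UTC on May 19.
Add 15 hours 23 minutes leg 1 → 2:58 PM UTC (May 20).
Add 5 hours 40 minutes layover in Yangon → 8:38 PM UTC.
Add 2 hours and 55 minutes leg 2 → 11:33 PM UTC.
Add 5 hours and 46 minutes layover in Warsaw → 5:19 AM UTC (May 21).
Add 6 hours and 30 minutes leg 3 → 11:49 AM UTC.
Add 3 hours 25 minutes layover in Perth → 3:14 PM UTC.
Add 7 hours 40 minutes leg 4 → 10:54 PM UTC.
Chatham Islands is UTC+12:45, so local arrival = 10:54 PM + 12:45 = 11:39 AM on May 22.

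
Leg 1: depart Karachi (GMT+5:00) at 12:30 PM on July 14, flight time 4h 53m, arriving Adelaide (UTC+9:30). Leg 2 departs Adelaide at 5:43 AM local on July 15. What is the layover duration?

7 hours 50 minutes

Convert departure to UTC: 12:30 PM − 5:00 = 7:30 AM UTC on Jul 14.
Add 4 hours and 53 minutes flight time → 12:23 PM UTC.
Adelaide is UTC+9:30, so local arrival = 12:23 PM + 9:30 = 9:53 PM on Jul 14.
Layover = 5:43 AM − 9:53 PM (+1 day) = 7 hours 50 minutes.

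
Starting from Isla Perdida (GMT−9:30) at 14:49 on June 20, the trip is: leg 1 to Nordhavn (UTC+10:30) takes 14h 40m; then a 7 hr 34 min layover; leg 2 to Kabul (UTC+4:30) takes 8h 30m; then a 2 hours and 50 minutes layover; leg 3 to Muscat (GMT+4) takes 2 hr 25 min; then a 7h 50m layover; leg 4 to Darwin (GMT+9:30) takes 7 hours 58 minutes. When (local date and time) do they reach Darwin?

13:36 on June 23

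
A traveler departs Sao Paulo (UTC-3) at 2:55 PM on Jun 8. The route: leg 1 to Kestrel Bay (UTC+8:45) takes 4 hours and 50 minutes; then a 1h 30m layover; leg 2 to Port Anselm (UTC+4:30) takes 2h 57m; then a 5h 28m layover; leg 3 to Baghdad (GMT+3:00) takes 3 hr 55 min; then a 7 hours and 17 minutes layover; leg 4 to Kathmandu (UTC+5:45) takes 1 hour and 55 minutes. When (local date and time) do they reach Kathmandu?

Convert departure to UTC: 2:55 PM + 3:00 = 5:55 PM UTC on Jun 8.
Add 4 hours and 50 minutes leg 1 → 10:45 PM UTC.
Add 1 hour 30 minutes layover in Kestrel Bay → 12:15 AM UTC (Jun 9).
Add 2 hours and 57 minutes leg 2 → 3:12 AM UTC.
Add 5 hours and 28 minutes layover in Port Anselm → 8:40 AM UTC.
Add 3 hours and 55 minutes leg 3 → 12:35 PM UTC.
Add 7 hours 17 minutes layover in Baghdad → 7:52 PM UTC.
Add 1 hour and 55 minutes leg 4 → 9:47 PM UTC.
Kathmandu is UTC+5:45, so local arrival = 9:47 PM + 5:45 = 3:32 AM on Jun 10.

3:32 AM on Jun 10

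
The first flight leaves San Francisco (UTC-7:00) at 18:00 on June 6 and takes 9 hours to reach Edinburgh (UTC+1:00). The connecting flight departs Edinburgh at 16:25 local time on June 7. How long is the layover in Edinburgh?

Convert departure to UTC: 18:00 + 7:00 = 01:00 UTC on Jun 7.
Add 9 hours flight time → 10:00 UTC.
Edinburgh is UTC+1:00, so local arrival = 10:00 + 1:00 = 11:00 on Jun 7.
Layover = 16:25 − 11:00 = 5 hours 25 minutes.

5 hours 25 minutes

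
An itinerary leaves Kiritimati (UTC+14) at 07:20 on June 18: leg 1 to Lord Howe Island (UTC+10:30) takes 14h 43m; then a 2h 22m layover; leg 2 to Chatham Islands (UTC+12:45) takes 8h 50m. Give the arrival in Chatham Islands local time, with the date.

Convert departure to UTC: 07:20 − 14:00 = 17:20 UTC on Jun 17.
Add 14 hours 43 minutes leg 1 → 08:03 UTC (Jun 18).
Add 2 hours 22 minutes layover in Lord Howe Island → 10:25 UTC.
Add 8 hours 50 minutes leg 2 → 19:15 UTC.
Chatham Islands is UTC+12:45, so local arrival = 19:15 + 12:45 = 08:00 on Jun 19.

08:00 on Jun 19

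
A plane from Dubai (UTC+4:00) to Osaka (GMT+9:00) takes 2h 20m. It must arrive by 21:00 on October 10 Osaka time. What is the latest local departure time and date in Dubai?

13:40 on Oct 10

Target arrival in UTC: 21:00 − 9:00 = 12:00 on Oct 10.
Subtract 2 hours and 20 minutes → departure 09:40 UTC on Oct 10.
Dubai is UTC+4:00: 09:40 + 4:00 = 13:40 on Oct 10.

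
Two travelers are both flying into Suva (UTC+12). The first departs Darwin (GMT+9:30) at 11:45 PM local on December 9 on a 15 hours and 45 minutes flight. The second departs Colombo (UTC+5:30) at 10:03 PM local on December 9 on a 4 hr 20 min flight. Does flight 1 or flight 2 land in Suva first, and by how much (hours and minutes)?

Flight 1 in UTC: 11:45 PM − 9:30 = 2:15 PM on Dec 9.
+15 hours and 45 minutes → arrive 6:00 AM UTC on Dec 10.
Flight 2 in UTC: 10:03 PM − 5:30 = 4:33 PM on Dec 9.
+4 hours and 20 minutes → arrive 8:53 PM UTC on Dec 9.
Flight 2 lands earlier by 9 hours 7 minutes.

the second, by 9 hours 7 minutes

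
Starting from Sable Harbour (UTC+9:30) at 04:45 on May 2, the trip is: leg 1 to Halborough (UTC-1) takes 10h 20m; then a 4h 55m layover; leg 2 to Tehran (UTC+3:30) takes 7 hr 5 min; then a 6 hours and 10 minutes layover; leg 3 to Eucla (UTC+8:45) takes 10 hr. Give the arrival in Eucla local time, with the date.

Convert departure to UTC: 04:45 − 9:30 = 19:15 UTC on May 1.
Add 10 hours 20 minutes leg 1 → 05:35 UTC (May 2).
Add 4 hours 55 minutes layover in Halborough → 10:30 UTC.
Add 7 hours 5 minutes leg 2 → 17:35 UTC.
Add 6 hours and 10 minutes layover in Tehran → 23:45 UTC.
Add 10 hours leg 3 → 09:45 UTC (May 3).
Eucla is UTC+8:45, so local arrival = 09:45 + 8:45 = 18:30 on May 3.

18:30 on May 3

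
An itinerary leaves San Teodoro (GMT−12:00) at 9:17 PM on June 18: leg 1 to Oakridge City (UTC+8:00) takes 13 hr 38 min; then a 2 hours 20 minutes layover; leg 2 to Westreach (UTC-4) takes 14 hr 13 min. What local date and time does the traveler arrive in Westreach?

11:28 AM on Jun 20

Convert departure to UTC: 9:17 PM + 12:00 = 9:17 AM UTC on Jun 19.
Add 13 hours and 38 minutes leg 1 → 10:55 PM UTC.
Add 2 hours 20 minutes layover in Oakridge City → 1:15 AM UTC (Jun 20).
Add 14 hours and 13 minutes leg 2 → 3:28 PM UTC.
Westreach is UTC−4:00, so local arrival = 3:28 PM − 4:00 = 11:28 AM on Jun 20.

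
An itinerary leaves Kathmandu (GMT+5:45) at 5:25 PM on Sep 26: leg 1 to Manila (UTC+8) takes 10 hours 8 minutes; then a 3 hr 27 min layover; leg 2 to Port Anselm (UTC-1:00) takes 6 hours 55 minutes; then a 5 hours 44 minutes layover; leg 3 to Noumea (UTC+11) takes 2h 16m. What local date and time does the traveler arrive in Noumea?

3:10 AM on Sep 28

Convert departure to UTC: 5:25 PM − 5:45 = 11:40 AM UTC on Sep 26.
Add 10 hours 8 minutes leg 1 → 9:48 PM UTC.
Add 3 hours and 27 minutes layover in Manila → 1:15 AM UTC (Sep 27).
Add 6 hours and 55 minutes leg 2 → 8:10 AM UTC.
Add 5 hours 44 minutes layover in Port Anselm → 1:54 PM UTC.
Add 2 hours 16 minutes leg 3 → 4:10 PM UTC.
Noumea is UTC+11:00, so local arrival = 4:10 PM + 11:00 = 3:10 AM on Sep 28.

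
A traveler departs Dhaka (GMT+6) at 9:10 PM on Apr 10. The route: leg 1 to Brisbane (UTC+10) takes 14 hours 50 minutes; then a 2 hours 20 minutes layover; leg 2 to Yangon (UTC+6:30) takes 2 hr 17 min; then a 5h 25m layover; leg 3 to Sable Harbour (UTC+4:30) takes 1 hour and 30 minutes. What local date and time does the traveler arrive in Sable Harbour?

10:02 PM on Apr 11

Convert departure to UTC: 9:10 PM − 6:00 = 3:10 PM UTC on Apr 10.
Add 14 hours 50 minutes leg 1 → 6:00 AM UTC (Apr 11).
Add 2 hours 20 minutes layover in Brisbane → 8:20 AM UTC.
Add 2 hours 17 minutes leg 2 → 10:37 AM UTC.
Add 5 hours and 25 minutes layover in Yangon → 4:02 PM UTC.
Add 1 hour and 30 minutes leg 3 → 5:32 PM UTC.
Sable Harbour is UTC+4:30, so local arrival = 5:32 PM + 4:30 = 10:02 PM on Apr 11.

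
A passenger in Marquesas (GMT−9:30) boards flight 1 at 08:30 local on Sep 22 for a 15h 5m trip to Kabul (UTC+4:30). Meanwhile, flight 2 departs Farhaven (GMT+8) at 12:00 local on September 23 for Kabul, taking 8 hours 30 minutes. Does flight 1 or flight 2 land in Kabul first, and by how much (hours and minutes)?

the first, by 3 hours 25 minutes

Flight 1 in UTC: 08:30 + 9:30 = 18:00 on Sep 22.
+15 hours and 5 minutes → arrive 09:05 UTC on Sep 23.
Flight 2 in UTC: 12:00 − 8:00 = 04:00 on Sep 23.
+8 hours and 30 minutes → arrive 12:30 UTC on Sep 23.
Flight 1 lands earlier by 3 hours 25 minutes.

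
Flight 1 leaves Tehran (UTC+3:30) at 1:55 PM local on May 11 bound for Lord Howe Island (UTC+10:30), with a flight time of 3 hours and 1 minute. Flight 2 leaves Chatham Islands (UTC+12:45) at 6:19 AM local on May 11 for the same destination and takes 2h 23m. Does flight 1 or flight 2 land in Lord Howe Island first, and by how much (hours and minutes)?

the second, by 17 hours 29 minutes

Flight 1 in UTC: 1:55 PM − 3:30 = 10:25 AM on May 11.
+3 hours and 1 minute → arrive 1:26 PM UTC on May 11.
Flight 2 in UTC: 6:19 AM − 12:45 = 5:34 PM on May 10.
+2 hours 23 minutes → arrive 7:57 PM UTC on May 10.
Flight 2 lands earlier by 17 hours 29 minutes.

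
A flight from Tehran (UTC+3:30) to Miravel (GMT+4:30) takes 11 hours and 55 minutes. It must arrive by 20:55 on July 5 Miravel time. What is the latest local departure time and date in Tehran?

08:00 on Jul 5

Target arrival in UTC: 20:55 − 4:30 = 16:25 on Jul 5.
Subtract 11 hours and 55 minutes → departure 04:30 UTC on Jul 5.
Tehran is UTC+3:30: 04:30 + 3:30 = 08:00 on Jul 5.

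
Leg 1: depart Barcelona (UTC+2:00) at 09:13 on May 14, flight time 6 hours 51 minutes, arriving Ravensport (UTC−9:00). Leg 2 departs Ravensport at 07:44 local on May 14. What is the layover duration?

2 hours 40 minutes

Convert departure to UTC: 09:13 − 2:00 = 07:13 UTC on May 14.
Add 6 hours and 51 minutes flight time → 14:04 UTC.
Ravensport is UTC−9:00, so local arrival = 14:04 − 9:00 = 05:04 on May 14.
Layover = 07:44 − 05:04 = 2 hours 40 minutes.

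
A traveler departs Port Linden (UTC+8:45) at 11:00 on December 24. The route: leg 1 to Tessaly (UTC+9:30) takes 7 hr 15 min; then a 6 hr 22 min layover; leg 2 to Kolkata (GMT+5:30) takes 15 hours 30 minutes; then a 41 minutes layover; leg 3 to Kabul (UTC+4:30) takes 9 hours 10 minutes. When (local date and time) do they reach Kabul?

21:43 on Dec 25

Convert departure to UTC: 11:00 − 8:45 = 02:15 UTC on Dec 24.
Add 7 hours 15 minutes leg 1 → 09:30 UTC.
Add 6 hours 22 minutes layover in Tessaly → 15:52 UTC.
Add 15 hours 30 minutes leg 2 → 07:22 UTC (Dec 25).
Add 41 minutes layover in Kolkata → 08:03 UTC.
Add 9 hours 10 minutes leg 3 → 17:13 UTC.
Kabul is UTC+4:30, so local arrival = 17:13 + 4:30 = 21:43 on Dec 25.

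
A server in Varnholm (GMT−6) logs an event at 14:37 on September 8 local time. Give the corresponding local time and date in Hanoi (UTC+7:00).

In UTC: 14:37 + 6:00 = 20:37 on Sep 8.
Hanoi is UTC+7:00: 20:37 + 7:00 = 03:37 on Sep 9.

03:37 on September 9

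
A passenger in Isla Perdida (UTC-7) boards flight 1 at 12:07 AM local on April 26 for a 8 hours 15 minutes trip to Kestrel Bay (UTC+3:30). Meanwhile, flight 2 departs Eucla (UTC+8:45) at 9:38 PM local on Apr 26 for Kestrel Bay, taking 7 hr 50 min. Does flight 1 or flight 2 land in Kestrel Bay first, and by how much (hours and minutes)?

Flight 1 in UTC: 12:07 AM + 7:00 = 7:07 AM on Apr 26.
+8 hours and 15 minutes → arrive 3:22 PM UTC on Apr 26.
Flight 2 in UTC: 9:38 PM − 8:45 = 12:53 PM on Apr 26.
+7 hours and 50 minutes → arrive 8:43 PM UTC on Apr 26.
Flight 1 lands earlier by 5 hours 21 minutes.

the first, by 5 hours 21 minutes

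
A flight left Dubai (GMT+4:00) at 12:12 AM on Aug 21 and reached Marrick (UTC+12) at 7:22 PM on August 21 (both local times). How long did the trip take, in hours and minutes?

Marrick is 8:00 ahead of Dubai.
Clock-face elapsed time (ignoring zones) is 19 hours 10 minutes.
Actual elapsed = 19 hours 10 minutes − 8:00 = 11 hours 10 minutes.

11 hours 10 minutes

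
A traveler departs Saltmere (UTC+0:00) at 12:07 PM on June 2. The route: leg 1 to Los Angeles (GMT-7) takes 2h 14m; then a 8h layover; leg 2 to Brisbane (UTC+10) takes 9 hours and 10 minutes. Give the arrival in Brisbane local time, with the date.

Saltmere is at UTC+0, so departure is already 12:07 PM UTC on Jun 2.
Add 2 hours 14 minutes leg 1 → 2:21 PM UTC.
Add 8 hours layover in Los Angeles → 10:21 PM UTC.
Add 9 hours 10 minutes leg 2 → 7:31 AM UTC (Jun 3).
Brisbane is UTC+10:00, so local arrival = 7:31 AM + 10:00 = 5:31 PM on Jun 3.

5:31 PM on Jun 3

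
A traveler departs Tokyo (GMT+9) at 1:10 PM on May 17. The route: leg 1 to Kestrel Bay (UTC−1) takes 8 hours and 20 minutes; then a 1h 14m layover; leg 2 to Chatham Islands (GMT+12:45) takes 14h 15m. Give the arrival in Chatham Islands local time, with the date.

Convert departure to UTC: 1:10 PM − 9:00 = 4:10 AM UTC on May 17.
Add 8 hours 20 minutes leg 1 → 12:30 PM UTC.
Add 1 hour 14 minutes layover in Kestrel Bay → 1:44 PM UTC.
Add 14 hours and 15 minutes leg 2 → 3:59 AM UTC (May 18).
Chatham Islands is UTC+12:45, so local arrival = 3:59 AM + 12:45 = 4:44 PM on May 18.

4:44 PM on May 18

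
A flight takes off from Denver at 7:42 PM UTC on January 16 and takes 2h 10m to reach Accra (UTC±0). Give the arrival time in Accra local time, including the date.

9:52 PM on Jan 16

Departure is given in UTC: 7:42 PM on Jan 16.
Add 2 hours 10 minutes → 9:52 PM UTC.
Accra is UTC+0, so local arrival is 9:52 PM on Jan 16.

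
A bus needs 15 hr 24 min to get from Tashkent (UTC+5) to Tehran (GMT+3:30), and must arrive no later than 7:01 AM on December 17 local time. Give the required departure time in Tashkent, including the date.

Target arrival in UTC: 7:01 AM − 3:30 = 3:31 AM on Dec 17.
Subtract 15 hours and 24 minutes → departure 12:07 PM UTC on Dec 16.
Tashkent is UTC+5:00: 12:07 PM + 5:00 = 5:07 PM on Dec 16.

5:07 PM on December 16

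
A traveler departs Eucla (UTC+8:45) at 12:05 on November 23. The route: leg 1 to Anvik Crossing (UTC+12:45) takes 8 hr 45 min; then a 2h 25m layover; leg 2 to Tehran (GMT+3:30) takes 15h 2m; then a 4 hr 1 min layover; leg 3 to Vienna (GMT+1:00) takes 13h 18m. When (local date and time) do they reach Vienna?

23:51 on November 24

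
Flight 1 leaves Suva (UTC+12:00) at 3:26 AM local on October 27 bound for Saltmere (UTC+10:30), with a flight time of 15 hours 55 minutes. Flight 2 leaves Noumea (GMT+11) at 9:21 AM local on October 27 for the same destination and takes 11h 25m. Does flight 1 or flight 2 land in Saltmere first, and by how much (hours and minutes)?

Flight 1 in UTC: 3:26 AM − 12:00 = 3:26 PM on Oct 26.
+15 hours and 55 minutes → arrive 7:21 AM UTC on Oct 27.
Flight 2 in UTC: 9:21 AM − 11:00 = 10:21 PM on Oct 26.
+11 hours and 25 minutes → arrive 9:46 AM UTC on Oct 27.
Flight 1 lands earlier by 2 hours 25 minutes.

the first, by 2 hours 25 minutes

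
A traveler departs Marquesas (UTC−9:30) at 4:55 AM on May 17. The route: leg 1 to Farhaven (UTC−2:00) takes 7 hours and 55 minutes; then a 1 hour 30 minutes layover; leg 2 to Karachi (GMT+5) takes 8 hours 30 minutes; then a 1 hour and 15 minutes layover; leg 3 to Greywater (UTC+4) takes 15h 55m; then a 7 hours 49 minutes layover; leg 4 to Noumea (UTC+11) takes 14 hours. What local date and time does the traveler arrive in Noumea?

10:19 AM on May 20

Convert departure to UTC: 4:55 AM + 9:30 = 2:25 PM UTC on May 17.
Add 7 hours and 55 minutes leg 1 → 10:20 PM UTC.
Add 1 hour and 30 minutes layover in Farhaven → 11:50 PM UTC.
Add 8 hours 30 minutes leg 2 → 8:20 AM UTC (May 18).
Add 1 hour 15 minutes layover in Karachi → 9:35 AM UTC.
Add 15 hours and 55 minutes leg 3 → 1:30 AM UTC (May 19).
Add 7 hours 49 minutes layover in Greywater → 9:19 AM UTC.
Add 14 hours leg 4 → 11:19 PM UTC.
Noumea is UTC+11:00, so local arrival = 11:19 PM + 11:00 = 10:19 AM on May 20.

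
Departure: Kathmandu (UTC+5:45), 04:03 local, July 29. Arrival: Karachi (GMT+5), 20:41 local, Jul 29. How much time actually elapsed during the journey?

Departure in UTC: 04:03 − 5:45 = 22:18 on Jul 28.
Arrival in UTC: 20:41 − 5:00 = 15:41 on Jul 29.
Elapsed = 15:41 − 22:18 (+1 day) = 17 hours 23 minutes.

17 hours 23 minutes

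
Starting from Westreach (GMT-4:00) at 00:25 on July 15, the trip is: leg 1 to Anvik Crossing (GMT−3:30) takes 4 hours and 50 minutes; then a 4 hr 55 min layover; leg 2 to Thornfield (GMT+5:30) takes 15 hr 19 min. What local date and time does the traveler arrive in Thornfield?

Convert departure to UTC: 00:25 + 4:00 = 04:25 UTC on Jul 15.
Add 4 hours 50 minutes leg 1 → 09:15 UTC.
Add 4 hours 55 minutes layover in Anvik Crossing → 14:10 UTC.
Add 15 hours and 19 minutes leg 2 → 05:29 UTC (Jul 16).
Thornfield is UTC+5:30, so local arrival = 05:29 + 5:30 = 10:59 on Jul 16.

10:59 on July 16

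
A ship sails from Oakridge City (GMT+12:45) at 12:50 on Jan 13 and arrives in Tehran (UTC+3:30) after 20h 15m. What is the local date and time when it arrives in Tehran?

23:50 on Jan 13

Convert departure to UTC: 12:50 − 12:45 = 00:05 UTC on Jan 13.
Add 20 hours 15 minutes travel time → 20:20 UTC.
Tehran is UTC+3:30, so local arrival = 20:20 + 3:30 = 23:50 on Jan 13.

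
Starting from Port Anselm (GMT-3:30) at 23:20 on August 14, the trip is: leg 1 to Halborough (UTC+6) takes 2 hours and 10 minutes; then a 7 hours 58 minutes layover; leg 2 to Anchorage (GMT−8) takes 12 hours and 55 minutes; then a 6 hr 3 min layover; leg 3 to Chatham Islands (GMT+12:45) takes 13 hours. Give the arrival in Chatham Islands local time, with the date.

09:41 on August 17

Convert departure to UTC: 23:20 + 3:30 = 02:50 UTC on Aug 15.
Add 2 hours 10 minutes leg 1 → 05:00 UTC.
Add 7 hours and 58 minutes layover in Halborough → 12:58 UTC.
Add 12 hours and 55 minutes leg 2 → 01:53 UTC (Aug 16).
Add 6 hours 3 minutes layover in Anchorage → 07:56 UTC.
Add 13 hours leg 3 → 20:56 UTC.
Chatham Islands is UTC+12:45, so local arrival = 20:56 + 12:45 = 09:41 on Aug 17.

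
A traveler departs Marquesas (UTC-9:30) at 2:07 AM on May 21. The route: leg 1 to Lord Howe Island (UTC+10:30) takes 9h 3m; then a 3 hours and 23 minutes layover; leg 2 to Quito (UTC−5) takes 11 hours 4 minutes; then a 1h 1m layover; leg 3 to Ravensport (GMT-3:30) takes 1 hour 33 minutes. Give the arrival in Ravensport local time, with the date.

Convert departure to UTC: 2:07 AM + 9:30 = 11:37 AM UTC on May 21.
Add 9 hours 3 minutes leg 1 → 8:40 PM UTC.
Add 3 hours 23 minutes layover in Lord Howe Island → 12:03 AM UTC (May 22).
Add 11 hours 4 minutes leg 2 → 11:07 AM UTC.
Add 1 hour and 1 minute layover in Quito → 12:08 PM UTC.
Add 1 hour 33 minutes leg 3 → 1:41 PM UTC.
Ravensport is UTC−3:30, so local arrival = 1:41 PM − 3:30 = 10:11 AM on May 22.

10:11 AM on May 22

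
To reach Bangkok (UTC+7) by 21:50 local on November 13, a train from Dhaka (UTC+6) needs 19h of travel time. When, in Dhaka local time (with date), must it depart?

Target arrival in UTC: 21:50 − 7:00 = 14:50 on Nov 13.
Subtract 19 hours → departure 19:50 UTC on Nov 12.
Dhaka is UTC+6:00: 19:50 + 6:00 = 01:50 on Nov 13.

01:50 on November 13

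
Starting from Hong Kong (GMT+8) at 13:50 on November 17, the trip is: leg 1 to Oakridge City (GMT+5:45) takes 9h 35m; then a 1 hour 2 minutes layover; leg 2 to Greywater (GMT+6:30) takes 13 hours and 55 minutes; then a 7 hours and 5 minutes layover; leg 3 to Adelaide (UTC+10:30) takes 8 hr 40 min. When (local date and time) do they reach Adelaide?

Convert departure to UTC: 13:50 − 8:00 = 05:50 UTC on Nov 17.
Add 9 hours and 35 minutes leg 1 → 15:25 UTC.
Add 1 hour 2 minutes layover in Oakridge City → 16:27 UTC.
Add 13 hours and 55 minutes leg 2 → 06:22 UTC (Nov 18).
Add 7 hours 5 minutes layover in Greywater → 13:27 UTC.
Add 8 hours 40 minutes leg 3 → 22:07 UTC.
Adelaide is UTC+10:30, so local arrival = 22:07 + 10:30 = 08:37 on Nov 19.

08:37 on November 19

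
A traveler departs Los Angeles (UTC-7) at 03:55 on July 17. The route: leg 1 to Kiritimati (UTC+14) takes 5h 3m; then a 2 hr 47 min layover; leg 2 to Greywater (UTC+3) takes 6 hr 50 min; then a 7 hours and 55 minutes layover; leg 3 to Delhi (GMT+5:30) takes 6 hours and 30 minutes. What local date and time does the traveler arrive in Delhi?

Convert departure to UTC: 03:55 + 7:00 = 10:55 UTC on Jul 17.
Add 5 hours and 3 minutes leg 1 → 15:58 UTC.
Add 2 hours and 47 minutes layover in Kiritimati → 18:45 UTC.
Add 6 hours 50 minutes leg 2 → 01:35 UTC (Jul 18).
Add 7 hours and 55 minutes layover in Greywater → 09:30 UTC.
Add 6 hours and 30 minutes leg 3 → 16:00 UTC.
Delhi is UTC+5:30, so local arrival = 16:00 + 5:30 = 21:30 on Jul 18.

21:30 on July 18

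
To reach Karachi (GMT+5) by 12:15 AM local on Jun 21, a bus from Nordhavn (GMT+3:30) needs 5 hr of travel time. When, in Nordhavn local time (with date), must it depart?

5:45 PM on June 20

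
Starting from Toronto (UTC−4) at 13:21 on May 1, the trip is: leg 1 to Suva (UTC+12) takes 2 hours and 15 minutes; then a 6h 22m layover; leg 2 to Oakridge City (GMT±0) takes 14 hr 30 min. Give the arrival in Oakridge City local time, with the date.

16:28 on May 2

Convert departure to UTC: 13:21 + 4:00 = 17:21 UTC on May 1.
Add 2 hours and 15 minutes leg 1 → 19:36 UTC.
Add 6 hours 22 minutes layover in Suva → 01:58 UTC (May 2).
Add 14 hours 30 minutes leg 2 → 16:28 UTC.
Oakridge City is UTC+0, so local arrival is the same: 16:28 on May 2.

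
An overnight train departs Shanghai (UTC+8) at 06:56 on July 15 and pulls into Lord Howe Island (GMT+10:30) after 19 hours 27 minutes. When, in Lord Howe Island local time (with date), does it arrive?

04:53 on Jul 16

Convert departure to UTC: 06:56 − 8:00 = 22:56 UTC on Jul 14.
Add 19 hours 27 minutes travel time → 18:23 UTC (Jul 15).
Lord Howe Island is UTC+10:30, so local arrival = 18:23 + 10:30 = 04:53 on Jul 16.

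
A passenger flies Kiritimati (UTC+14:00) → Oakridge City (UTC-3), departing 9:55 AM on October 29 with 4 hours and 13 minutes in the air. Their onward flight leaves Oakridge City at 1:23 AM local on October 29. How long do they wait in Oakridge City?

Convert departure to UTC: 9:55 AM − 14:00 = 7:55 PM UTC on Oct 28.
Add 4 hours and 13 minutes flight time → 12:08 AM UTC (Oct 29).
Oakridge City is UTC−3:00, so local arrival = 12:08 AM − 3:00 = 9:08 PM on Oct 28.
Layover = 1:23 AM − 9:08 PM (+1 day) = 4 hours 15 minutes.

4 hours 15 minutes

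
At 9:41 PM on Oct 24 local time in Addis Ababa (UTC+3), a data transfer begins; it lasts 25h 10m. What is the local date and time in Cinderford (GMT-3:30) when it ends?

4:21 PM on Oct 25

Cinderford is 6:30 behind Addis Ababa.
After 25 hours 10 minutes it is 10:51 PM (Oct 25) in Addis Ababa.
Shift by the zone difference: 10:51 PM − 6:30 = 4:21 PM on Oct 25 in Cinderford.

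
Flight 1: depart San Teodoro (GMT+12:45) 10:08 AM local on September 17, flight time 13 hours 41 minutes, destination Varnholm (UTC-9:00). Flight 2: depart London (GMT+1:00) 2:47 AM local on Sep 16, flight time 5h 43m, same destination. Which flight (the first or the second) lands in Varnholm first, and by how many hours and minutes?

the second, by 27 hours 34 minutes

Flight 1 in UTC: 10:08 AM − 12:45 = 9:23 PM on Sep 16.
+13 hours and 41 minutes → arrive 11:04 AM UTC on Sep 17.
Flight 2 in UTC: 2:47 AM − 1:00 = 1:47 AM on Sep 16.
+5 hours and 43 minutes → arrive 7:30 AM UTC on Sep 16.
Flight 2 lands earlier by 27 hours 34 minutes.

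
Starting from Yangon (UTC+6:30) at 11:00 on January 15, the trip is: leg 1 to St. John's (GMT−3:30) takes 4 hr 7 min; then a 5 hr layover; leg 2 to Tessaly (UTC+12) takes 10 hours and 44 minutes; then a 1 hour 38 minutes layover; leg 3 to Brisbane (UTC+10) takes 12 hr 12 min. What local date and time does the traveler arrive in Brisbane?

Convert departure to UTC: 11:00 − 6:30 = 04:30 UTC on Jan 15.
Add 4 hours and 7 minutes leg 1 → 08:37 UTC.
Add 5 hours layover in St. John's → 13:37 UTC.
Add 10 hours 44 minutes leg 2 → 00:21 UTC (Jan 16).
Add 1 hour and 38 minutes layover in Tessaly → 01:59 UTC.
Add 12 hours and 12 minutes leg 3 → 14:11 UTC.
Brisbane is UTC+10:00, so local arrival = 14:11 + 10:00 = 00:11 on Jan 17.

00:11 on Jan 17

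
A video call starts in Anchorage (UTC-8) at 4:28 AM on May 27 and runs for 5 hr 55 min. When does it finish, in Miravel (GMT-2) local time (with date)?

Convert start to UTC: 4:28 AM + 8:00 = 12:28 PM UTC on May 27.
Add 5 hours and 55 minutes duration → 6:23 PM UTC.
Miravel is UTC−2:00, so local end time = 6:23 PM − 2:00 = 4:23 PM on May 27.

4:23 PM on May 27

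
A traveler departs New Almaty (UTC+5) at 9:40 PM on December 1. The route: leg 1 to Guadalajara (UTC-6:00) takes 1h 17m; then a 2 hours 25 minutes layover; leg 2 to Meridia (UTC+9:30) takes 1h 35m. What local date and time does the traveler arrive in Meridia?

Convert departure to UTC: 9:40 PM − 5:00 = 4:40 PM UTC on Dec 1.
Add 1 hour 17 minutes leg 1 → 5:57 PM UTC.
Add 2 hours and 25 minutes layover in Guadalajara → 8:22 PM UTC.
Add 1 hour 35 minutes leg 2 → 9:57 PM UTC.
Meridia is UTC+9:30, so local arrival = 9:57 PM + 9:30 = 7:27 AM on Dec 2.

7:27 AM on December 2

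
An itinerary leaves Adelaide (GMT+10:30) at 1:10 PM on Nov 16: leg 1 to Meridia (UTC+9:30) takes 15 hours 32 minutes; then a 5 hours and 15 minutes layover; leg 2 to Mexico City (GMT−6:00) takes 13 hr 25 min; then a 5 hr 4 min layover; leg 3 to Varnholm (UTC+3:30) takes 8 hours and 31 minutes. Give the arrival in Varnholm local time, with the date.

Convert departure to UTC: 1:10 PM − 10:30 = 2:40 AM UTC on Nov 16.
Add 15 hours 32 minutes leg 1 → 6:12 PM UTC.
Add 5 hours 15 minutes layover in Meridia → 11:27 PM UTC.
Add 13 hours and 25 minutes leg 2 → 12:52 PM UTC (Nov 17).
Add 5 hours and 4 minutes layover in Mexico City → 5:56 PM UTC.
Add 8 hours and 31 minutes leg 3 → 2:27 AM UTC (Nov 18).
Varnholm is UTC+3:30, so local arrival = 2:27 AM + 3:30 = 5:57 AM on Nov 18.

5:57 AM on November 18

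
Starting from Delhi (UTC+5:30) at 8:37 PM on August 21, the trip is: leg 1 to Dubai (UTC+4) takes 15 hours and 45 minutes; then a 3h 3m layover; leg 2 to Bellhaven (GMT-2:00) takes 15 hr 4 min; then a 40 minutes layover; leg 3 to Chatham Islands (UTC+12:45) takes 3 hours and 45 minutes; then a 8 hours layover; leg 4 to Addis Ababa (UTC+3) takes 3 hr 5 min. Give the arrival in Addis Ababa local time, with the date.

7:29 PM on Aug 23

Convert departure to UTC: 8:37 PM − 5:30 = 3:07 PM UTC on Aug 21.
Add 15 hours and 45 minutes leg 1 → 6:52 AM UTC (Aug 22).
Add 3 hours 3 minutes layover in Dubai → 9:55 AM UTC.
Add 15 hours and 4 minutes leg 2 → 12:59 AM UTC (Aug 23).
Add 40 minutes layover in Bellhaven → 1:39 AM UTC.
Add 3 hours and 45 minutes leg 3 → 5:24 AM UTC.
Add 8 hours layover in Chatham Islands → 1:24 PM UTC.
Add 3 hours 5 minutes leg 4 → 4:29 PM UTC.
Addis Ababa is UTC+3:00, so local arrival = 4:29 PM + 3:00 = 7:29 PM on Aug 23.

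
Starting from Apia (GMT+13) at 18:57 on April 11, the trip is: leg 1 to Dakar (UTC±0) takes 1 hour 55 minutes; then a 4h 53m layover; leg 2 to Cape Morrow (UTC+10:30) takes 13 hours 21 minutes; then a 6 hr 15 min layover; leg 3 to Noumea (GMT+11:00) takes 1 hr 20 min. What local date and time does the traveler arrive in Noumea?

20:41 on Apr 12

Convert departure to UTC: 18:57 − 13:00 = 05:57 UTC on Apr 11.
Add 1 hour 55 minutes leg 1 → 07:52 UTC.
Add 4 hours 53 minutes layover in Dakar → 12:45 UTC.
Add 13 hours and 21 minutes leg 2 → 02:06 UTC (Apr 12).
Add 6 hours 15 minutes layover in Cape Morrow → 08:21 UTC.
Add 1 hour and 20 minutes leg 3 → 09:41 UTC.
Noumea is UTC+11:00, so local arrival = 09:41 + 11:00 = 20:41 on Apr 12.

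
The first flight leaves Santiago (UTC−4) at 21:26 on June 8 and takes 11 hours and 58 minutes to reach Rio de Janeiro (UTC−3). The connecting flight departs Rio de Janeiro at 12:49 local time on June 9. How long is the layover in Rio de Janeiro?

Convert departure to UTC: 21:26 + 4:00 = 01:26 UTC on Jun 9.
Add 11 hours and 58 minutes flight time → 13:24 UTC.
Rio de Janeiro is UTC−3:00, so local arrival = 13:24 − 3:00 = 10:24 on Jun 9.
Layover = 12:49 − 10:24 = 2 hours 25 minutes.

2 hours 25 minutes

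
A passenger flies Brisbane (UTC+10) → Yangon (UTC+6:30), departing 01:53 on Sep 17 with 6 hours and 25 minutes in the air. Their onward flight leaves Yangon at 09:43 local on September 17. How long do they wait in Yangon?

4 hours 55 minutes

Convert departure to UTC: 01:53 − 10:00 = 15:53 UTC on Sep 16.
Add 6 hours and 25 minutes flight time → 22:18 UTC.
Yangon is UTC+6:30, so local arrival = 22:18 + 6:30 = 04:48 on Sep 17.
Layover = 09:43 − 04:48 = 4 hours 55 minutes.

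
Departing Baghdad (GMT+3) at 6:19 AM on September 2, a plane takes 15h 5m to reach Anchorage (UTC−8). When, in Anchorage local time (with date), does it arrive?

Convert departure to UTC: 6:19 AM − 3:00 = 3:19 AM UTC on Sep 2.
Add 15 hours 5 minutes travel time → 6:24 PM UTC.
Anchorage is UTC−8:00, so local arrival = 6:24 PM − 8:00 = 10:24 AM on Sep 2.

10:24 AM on September 2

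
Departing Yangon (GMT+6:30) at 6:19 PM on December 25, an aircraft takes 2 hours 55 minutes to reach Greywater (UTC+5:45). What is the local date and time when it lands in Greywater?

8:29 PM on December 25

Convert departure to UTC: 6:19 PM − 6:30 = 11:49 AM UTC on Dec 25.
Add 2 hours and 55 minutes travel time → 2:44 PM UTC.
Greywater is UTC+5:45, so local arrival = 2:44 PM + 5:45 = 8:29 PM on Dec 25.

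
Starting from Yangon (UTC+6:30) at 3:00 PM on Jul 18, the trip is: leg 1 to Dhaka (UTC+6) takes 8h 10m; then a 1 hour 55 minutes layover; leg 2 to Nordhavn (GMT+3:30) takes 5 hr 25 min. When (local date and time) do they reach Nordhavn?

3:30 AM on Jul 19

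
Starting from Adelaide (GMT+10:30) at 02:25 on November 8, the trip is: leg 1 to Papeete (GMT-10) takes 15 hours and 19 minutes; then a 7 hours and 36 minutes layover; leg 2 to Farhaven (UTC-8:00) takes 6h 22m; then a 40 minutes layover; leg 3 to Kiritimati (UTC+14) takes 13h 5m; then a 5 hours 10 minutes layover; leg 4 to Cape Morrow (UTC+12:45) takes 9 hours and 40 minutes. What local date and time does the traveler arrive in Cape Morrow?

14:32 on November 10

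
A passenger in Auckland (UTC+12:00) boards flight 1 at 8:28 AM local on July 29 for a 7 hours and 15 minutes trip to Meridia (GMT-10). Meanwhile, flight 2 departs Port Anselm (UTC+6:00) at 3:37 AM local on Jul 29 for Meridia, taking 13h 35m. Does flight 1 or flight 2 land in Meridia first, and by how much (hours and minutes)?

the first, by 7 hours 29 minutes

Flight 1 in UTC: 8:28 AM − 12:00 = 8:28 PM on Jul 28.
+7 hours and 15 minutes → arrive 3:43 AM UTC on Jul 29.
Flight 2 in UTC: 3:37 AM − 6:00 = 9:37 PM on Jul 28.
+13 hours and 35 minutes → arrive 11:12 AM UTC on Jul 29.
Flight 1 lands earlier by 7 hours 29 minutes.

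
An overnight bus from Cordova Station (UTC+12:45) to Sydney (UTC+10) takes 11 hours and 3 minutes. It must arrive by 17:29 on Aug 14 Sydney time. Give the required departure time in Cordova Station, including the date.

09:11 on August 14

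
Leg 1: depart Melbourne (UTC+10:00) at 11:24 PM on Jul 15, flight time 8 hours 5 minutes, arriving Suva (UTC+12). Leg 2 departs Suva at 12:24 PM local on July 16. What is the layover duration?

2 hours 55 minutes

Convert departure to UTC: 11:24 PM − 10:00 = 1:24 PM UTC on Jul 15.
Add 8 hours and 5 minutes flight time → 9:29 PM UTC.
Suva is UTC+12:00, so local arrival = 9:29 PM + 12:00 = 9:29 AM on Jul 16.
Layover = 12:24 PM − 9:29 AM = 2 hours 55 minutes.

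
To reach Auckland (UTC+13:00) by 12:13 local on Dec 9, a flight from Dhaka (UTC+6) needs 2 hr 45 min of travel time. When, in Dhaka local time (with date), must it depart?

02:28 on December 9

Target arrival in UTC: 12:13 − 13:00 = 23:13 on Dec 8.
Subtract 2 hours 45 minutes → departure 20:28 UTC on Dec 8.
Dhaka is UTC+6:00: 20:28 + 6:00 = 02:28 on Dec 9.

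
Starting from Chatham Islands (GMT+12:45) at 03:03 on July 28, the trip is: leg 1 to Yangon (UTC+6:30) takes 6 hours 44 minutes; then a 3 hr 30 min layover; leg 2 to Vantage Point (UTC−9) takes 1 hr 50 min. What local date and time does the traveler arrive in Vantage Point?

17:22 on July 27

Convert departure to UTC: 03:03 − 12:45 = 14:18 UTC on Jul 27.
Add 6 hours 44 minutes leg 1 → 21:02 UTC.
Add 3 hours 30 minutes layover in Yangon → 00:32 UTC (Jul 28).
Add 1 hour 50 minutes leg 2 → 02:22 UTC.
Vantage Point is UTC−9:00, so local arrival = 02:22 − 9:00 = 17:22 on Jul 27.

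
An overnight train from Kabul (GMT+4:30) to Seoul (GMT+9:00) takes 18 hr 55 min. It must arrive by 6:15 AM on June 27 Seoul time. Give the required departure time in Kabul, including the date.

Target arrival in UTC: 6:15 AM − 9:00 = 9:15 PM on Jun 26.
Subtract 18 hours 55 minutes → departure 2:20 AM UTC on Jun 26.
Kabul is UTC+4:30: 2:20 AM + 4:30 = 6:50 AM on Jun 26.

6:50 AM on Jun 26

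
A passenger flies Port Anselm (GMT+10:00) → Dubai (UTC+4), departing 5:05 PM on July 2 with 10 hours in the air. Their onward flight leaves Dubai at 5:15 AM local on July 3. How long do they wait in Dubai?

8 hours 10 minutes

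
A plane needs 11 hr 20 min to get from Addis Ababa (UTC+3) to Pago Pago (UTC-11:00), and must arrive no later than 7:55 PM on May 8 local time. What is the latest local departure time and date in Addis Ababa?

10:35 PM on May 8

Target arrival in UTC: 7:55 PM + 11:00 = 6:55 AM on May 9.
Subtract 11 hours 20 minutes → departure 7:35 PM UTC on May 8.
Addis Ababa is UTC+3:00: 7:35 PM + 3:00 = 10:35 PM on May 8.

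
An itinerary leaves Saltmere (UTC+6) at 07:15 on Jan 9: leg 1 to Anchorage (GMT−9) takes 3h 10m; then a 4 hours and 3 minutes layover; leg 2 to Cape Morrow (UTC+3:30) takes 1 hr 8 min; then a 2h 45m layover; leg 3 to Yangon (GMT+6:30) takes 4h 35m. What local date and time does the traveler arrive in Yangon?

23:26 on January 9

Convert departure to UTC: 07:15 − 6:00 = 01:15 UTC on Jan 9.
Add 3 hours 10 minutes leg 1 → 04:25 UTC.
Add 4 hours and 3 minutes layover in Anchorage → 08:28 UTC.
Add 1 hour 8 minutes leg 2 → 09:36 UTC.
Add 2 hours and 45 minutes layover in Cape Morrow → 12:21 UTC.
Add 4 hours 35 minutes leg 3 → 16:56 UTC.
Yangon is UTC+6:30, so local arrival = 16:56 + 6:30 = 23:26 on Jan 9.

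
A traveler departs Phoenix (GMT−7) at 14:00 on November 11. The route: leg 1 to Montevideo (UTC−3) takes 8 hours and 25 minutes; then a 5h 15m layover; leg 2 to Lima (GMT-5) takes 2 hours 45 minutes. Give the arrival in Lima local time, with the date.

Convert departure to UTC: 14:00 + 7:00 = 21:00 UTC on Nov 11.
Add 8 hours 25 minutes leg 1 → 05:25 UTC (Nov 12).
Add 5 hours and 15 minutes layover in Montevideo → 10:40 UTC.
Add 2 hours 45 minutes leg 2 → 13:25 UTC.
Lima is UTC−5:00, so local arrival = 13:25 − 5:00 = 08:25 on Nov 12.

08:25 on November 12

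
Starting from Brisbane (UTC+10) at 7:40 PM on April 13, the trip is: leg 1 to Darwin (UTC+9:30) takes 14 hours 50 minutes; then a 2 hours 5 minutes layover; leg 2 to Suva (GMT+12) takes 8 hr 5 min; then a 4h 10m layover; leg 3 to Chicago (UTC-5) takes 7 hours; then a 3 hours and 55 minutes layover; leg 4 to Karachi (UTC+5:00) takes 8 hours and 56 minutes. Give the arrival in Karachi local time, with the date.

Convert departure to UTC: 7:40 PM − 10:00 = 9:40 AM UTC on Apr 13.
Add 14 hours and 50 minutes leg 1 → 12:30 AM UTC (Apr 14).
Add 2 hours 5 minutes layover in Darwin → 2:35 AM UTC.
Add 8 hours and 5 minutes leg 2 → 10:40 AM UTC.
Add 4 hours 10 minutes layover in Suva → 2:50 PM UTC.
Add 7 hours leg 3 → 9:50 PM UTC.
Add 3 hours 55 minutes layover in Chicago → 1:45 AM UTC (Apr 15).
Add 8 hours and 56 minutes leg 4 → 10:41 AM UTC.
Karachi is UTC+5:00, so local arrival = 10:41 AM + 5:00 = 3:41 PM on Apr 15.

3:41 PM on Apr 15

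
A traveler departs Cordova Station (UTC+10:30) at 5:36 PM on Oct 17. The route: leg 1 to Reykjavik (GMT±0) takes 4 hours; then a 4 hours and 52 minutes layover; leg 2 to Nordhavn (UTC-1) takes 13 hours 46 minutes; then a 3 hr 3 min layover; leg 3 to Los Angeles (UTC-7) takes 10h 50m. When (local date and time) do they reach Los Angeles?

12:37 PM on October 18

Convert departure to UTC: 5:36 PM − 10:30 = 7:06 AM UTC on Oct 17.
Add 4 hours leg 1 → 11:06 AM UTC.
Add 4 hours and 52 minutes layover in Reykjavik → 3:58 PM UTC.
Add 13 hours 46 minutes leg 2 → 5:44 AM UTC (Oct 18).
Add 3 hours 3 minutes layover in Nordhavn → 8:47 AM UTC.
Add 10 hours and 50 minutes leg 3 → 7:37 PM UTC.
Los Angeles is UTC−7:00, so local arrival = 7:37 PM − 7:00 = 12:37 PM on Oct 18.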